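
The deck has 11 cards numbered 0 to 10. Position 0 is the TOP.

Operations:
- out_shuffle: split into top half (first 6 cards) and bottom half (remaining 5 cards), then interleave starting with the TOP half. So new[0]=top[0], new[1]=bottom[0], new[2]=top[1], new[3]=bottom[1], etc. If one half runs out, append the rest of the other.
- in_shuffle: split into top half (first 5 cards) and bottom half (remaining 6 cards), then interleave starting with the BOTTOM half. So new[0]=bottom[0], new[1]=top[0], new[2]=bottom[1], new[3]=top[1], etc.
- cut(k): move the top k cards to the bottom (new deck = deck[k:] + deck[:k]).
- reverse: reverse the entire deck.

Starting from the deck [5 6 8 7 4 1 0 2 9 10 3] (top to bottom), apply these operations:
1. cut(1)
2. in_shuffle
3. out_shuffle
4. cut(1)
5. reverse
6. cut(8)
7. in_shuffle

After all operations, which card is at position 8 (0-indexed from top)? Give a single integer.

After op 1 (cut(1)): [6 8 7 4 1 0 2 9 10 3 5]
After op 2 (in_shuffle): [0 6 2 8 9 7 10 4 3 1 5]
After op 3 (out_shuffle): [0 10 6 4 2 3 8 1 9 5 7]
After op 4 (cut(1)): [10 6 4 2 3 8 1 9 5 7 0]
After op 5 (reverse): [0 7 5 9 1 8 3 2 4 6 10]
After op 6 (cut(8)): [4 6 10 0 7 5 9 1 8 3 2]
After op 7 (in_shuffle): [5 4 9 6 1 10 8 0 3 7 2]
Position 8: card 3.

Answer: 3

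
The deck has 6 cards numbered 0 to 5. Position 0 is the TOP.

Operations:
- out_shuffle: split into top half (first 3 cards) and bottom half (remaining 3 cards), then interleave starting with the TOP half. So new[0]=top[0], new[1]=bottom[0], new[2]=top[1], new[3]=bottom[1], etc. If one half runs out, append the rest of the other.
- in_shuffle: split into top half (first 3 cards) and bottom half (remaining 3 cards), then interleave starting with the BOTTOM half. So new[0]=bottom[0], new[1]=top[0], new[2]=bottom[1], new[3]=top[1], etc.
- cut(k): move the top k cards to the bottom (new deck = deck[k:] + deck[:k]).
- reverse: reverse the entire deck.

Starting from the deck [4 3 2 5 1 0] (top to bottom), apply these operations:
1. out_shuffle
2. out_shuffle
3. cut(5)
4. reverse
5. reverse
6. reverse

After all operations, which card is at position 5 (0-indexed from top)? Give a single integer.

Answer: 0

Derivation:
After op 1 (out_shuffle): [4 5 3 1 2 0]
After op 2 (out_shuffle): [4 1 5 2 3 0]
After op 3 (cut(5)): [0 4 1 5 2 3]
After op 4 (reverse): [3 2 5 1 4 0]
After op 5 (reverse): [0 4 1 5 2 3]
After op 6 (reverse): [3 2 5 1 4 0]
Position 5: card 0.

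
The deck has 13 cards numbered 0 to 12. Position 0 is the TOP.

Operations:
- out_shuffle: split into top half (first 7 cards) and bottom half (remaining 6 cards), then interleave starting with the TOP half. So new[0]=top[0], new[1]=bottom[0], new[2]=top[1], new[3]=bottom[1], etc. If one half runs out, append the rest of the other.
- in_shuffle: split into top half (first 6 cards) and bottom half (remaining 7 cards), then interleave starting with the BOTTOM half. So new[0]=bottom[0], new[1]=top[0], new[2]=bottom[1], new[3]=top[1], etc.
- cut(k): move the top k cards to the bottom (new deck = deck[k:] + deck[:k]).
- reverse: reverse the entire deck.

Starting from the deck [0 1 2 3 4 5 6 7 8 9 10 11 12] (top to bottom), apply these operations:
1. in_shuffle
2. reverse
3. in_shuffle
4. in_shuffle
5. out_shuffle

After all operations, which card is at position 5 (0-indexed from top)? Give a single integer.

After op 1 (in_shuffle): [6 0 7 1 8 2 9 3 10 4 11 5 12]
After op 2 (reverse): [12 5 11 4 10 3 9 2 8 1 7 0 6]
After op 3 (in_shuffle): [9 12 2 5 8 11 1 4 7 10 0 3 6]
After op 4 (in_shuffle): [1 9 4 12 7 2 10 5 0 8 3 11 6]
After op 5 (out_shuffle): [1 5 9 0 4 8 12 3 7 11 2 6 10]
Position 5: card 8.

Answer: 8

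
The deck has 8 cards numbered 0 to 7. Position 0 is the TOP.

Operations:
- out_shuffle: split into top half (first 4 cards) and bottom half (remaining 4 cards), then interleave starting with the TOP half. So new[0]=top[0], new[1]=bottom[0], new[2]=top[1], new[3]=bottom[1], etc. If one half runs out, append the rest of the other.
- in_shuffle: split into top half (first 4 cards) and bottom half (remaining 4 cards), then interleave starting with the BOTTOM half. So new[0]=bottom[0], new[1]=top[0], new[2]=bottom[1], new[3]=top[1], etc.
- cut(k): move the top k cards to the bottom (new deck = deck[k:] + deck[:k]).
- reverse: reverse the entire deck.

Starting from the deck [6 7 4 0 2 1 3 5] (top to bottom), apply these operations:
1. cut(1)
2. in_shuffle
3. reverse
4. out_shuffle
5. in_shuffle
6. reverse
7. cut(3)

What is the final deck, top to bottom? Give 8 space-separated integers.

Answer: 5 4 7 2 0 3 1 6

Derivation:
After op 1 (cut(1)): [7 4 0 2 1 3 5 6]
After op 2 (in_shuffle): [1 7 3 4 5 0 6 2]
After op 3 (reverse): [2 6 0 5 4 3 7 1]
After op 4 (out_shuffle): [2 4 6 3 0 7 5 1]
After op 5 (in_shuffle): [0 2 7 4 5 6 1 3]
After op 6 (reverse): [3 1 6 5 4 7 2 0]
After op 7 (cut(3)): [5 4 7 2 0 3 1 6]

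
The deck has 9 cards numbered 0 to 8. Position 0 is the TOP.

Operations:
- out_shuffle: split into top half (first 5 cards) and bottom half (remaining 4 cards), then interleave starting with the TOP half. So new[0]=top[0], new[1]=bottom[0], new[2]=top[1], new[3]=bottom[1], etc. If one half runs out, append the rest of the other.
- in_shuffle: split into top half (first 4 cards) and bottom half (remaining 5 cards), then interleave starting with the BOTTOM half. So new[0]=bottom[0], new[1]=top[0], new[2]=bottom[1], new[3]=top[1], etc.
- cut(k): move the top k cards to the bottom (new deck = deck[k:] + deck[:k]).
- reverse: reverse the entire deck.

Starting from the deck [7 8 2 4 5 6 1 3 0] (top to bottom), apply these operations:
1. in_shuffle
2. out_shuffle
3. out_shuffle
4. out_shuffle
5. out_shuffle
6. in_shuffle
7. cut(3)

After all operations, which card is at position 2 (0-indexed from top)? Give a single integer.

After op 1 (in_shuffle): [5 7 6 8 1 2 3 4 0]
After op 2 (out_shuffle): [5 2 7 3 6 4 8 0 1]
After op 3 (out_shuffle): [5 4 2 8 7 0 3 1 6]
After op 4 (out_shuffle): [5 0 4 3 2 1 8 6 7]
After op 5 (out_shuffle): [5 1 0 8 4 6 3 7 2]
After op 6 (in_shuffle): [4 5 6 1 3 0 7 8 2]
After op 7 (cut(3)): [1 3 0 7 8 2 4 5 6]
Position 2: card 0.

Answer: 0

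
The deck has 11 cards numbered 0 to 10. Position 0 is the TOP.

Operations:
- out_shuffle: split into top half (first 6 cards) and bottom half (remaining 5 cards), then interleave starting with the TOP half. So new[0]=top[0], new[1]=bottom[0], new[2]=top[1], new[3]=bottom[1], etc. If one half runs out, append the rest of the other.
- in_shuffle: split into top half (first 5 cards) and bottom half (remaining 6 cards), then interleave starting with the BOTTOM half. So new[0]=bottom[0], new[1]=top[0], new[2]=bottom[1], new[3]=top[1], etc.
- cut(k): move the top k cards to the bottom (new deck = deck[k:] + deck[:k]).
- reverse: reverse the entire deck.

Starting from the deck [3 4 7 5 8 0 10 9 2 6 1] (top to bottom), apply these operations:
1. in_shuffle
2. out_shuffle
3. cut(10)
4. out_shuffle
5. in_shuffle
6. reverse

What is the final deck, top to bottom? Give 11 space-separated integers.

Answer: 10 2 1 4 5 0 9 6 3 7 8

Derivation:
After op 1 (in_shuffle): [0 3 10 4 9 7 2 5 6 8 1]
After op 2 (out_shuffle): [0 2 3 5 10 6 4 8 9 1 7]
After op 3 (cut(10)): [7 0 2 3 5 10 6 4 8 9 1]
After op 4 (out_shuffle): [7 6 0 4 2 8 3 9 5 1 10]
After op 5 (in_shuffle): [8 7 3 6 9 0 5 4 1 2 10]
After op 6 (reverse): [10 2 1 4 5 0 9 6 3 7 8]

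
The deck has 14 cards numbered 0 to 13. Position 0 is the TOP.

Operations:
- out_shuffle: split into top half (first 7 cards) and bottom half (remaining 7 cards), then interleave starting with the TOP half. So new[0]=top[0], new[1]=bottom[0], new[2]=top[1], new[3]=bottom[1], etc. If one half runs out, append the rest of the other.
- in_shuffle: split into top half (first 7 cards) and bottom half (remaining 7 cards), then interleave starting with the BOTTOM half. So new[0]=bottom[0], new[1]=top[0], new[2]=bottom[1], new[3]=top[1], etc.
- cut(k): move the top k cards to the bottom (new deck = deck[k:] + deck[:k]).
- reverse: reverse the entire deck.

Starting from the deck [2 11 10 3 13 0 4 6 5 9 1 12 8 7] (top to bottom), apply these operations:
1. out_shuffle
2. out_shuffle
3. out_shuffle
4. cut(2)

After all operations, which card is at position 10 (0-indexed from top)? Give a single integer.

After op 1 (out_shuffle): [2 6 11 5 10 9 3 1 13 12 0 8 4 7]
After op 2 (out_shuffle): [2 1 6 13 11 12 5 0 10 8 9 4 3 7]
After op 3 (out_shuffle): [2 0 1 10 6 8 13 9 11 4 12 3 5 7]
After op 4 (cut(2)): [1 10 6 8 13 9 11 4 12 3 5 7 2 0]
Position 10: card 5.

Answer: 5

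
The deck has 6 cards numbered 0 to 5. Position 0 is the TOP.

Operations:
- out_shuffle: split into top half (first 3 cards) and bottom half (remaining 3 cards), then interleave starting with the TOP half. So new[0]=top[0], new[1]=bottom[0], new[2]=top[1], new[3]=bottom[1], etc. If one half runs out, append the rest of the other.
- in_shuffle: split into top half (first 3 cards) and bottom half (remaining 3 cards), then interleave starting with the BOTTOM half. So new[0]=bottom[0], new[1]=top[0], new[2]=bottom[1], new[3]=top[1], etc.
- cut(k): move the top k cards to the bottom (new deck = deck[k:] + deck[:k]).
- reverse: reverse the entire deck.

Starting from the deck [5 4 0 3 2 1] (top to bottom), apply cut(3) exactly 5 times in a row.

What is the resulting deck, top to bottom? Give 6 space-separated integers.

After op 1 (cut(3)): [3 2 1 5 4 0]
After op 2 (cut(3)): [5 4 0 3 2 1]
After op 3 (cut(3)): [3 2 1 5 4 0]
After op 4 (cut(3)): [5 4 0 3 2 1]
After op 5 (cut(3)): [3 2 1 5 4 0]

Answer: 3 2 1 5 4 0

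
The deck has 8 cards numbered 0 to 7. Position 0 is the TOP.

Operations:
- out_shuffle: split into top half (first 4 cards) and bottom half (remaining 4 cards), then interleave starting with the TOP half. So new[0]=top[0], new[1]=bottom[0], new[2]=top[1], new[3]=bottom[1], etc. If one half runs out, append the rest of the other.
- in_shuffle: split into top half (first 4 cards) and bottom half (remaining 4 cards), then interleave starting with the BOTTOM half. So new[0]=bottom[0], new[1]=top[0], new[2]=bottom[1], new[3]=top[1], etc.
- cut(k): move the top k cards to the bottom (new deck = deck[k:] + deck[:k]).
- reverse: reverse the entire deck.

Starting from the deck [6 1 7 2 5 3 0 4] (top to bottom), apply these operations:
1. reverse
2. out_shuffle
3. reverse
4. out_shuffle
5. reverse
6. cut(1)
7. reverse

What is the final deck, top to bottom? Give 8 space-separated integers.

After op 1 (reverse): [4 0 3 5 2 7 1 6]
After op 2 (out_shuffle): [4 2 0 7 3 1 5 6]
After op 3 (reverse): [6 5 1 3 7 0 2 4]
After op 4 (out_shuffle): [6 7 5 0 1 2 3 4]
After op 5 (reverse): [4 3 2 1 0 5 7 6]
After op 6 (cut(1)): [3 2 1 0 5 7 6 4]
After op 7 (reverse): [4 6 7 5 0 1 2 3]

Answer: 4 6 7 5 0 1 2 3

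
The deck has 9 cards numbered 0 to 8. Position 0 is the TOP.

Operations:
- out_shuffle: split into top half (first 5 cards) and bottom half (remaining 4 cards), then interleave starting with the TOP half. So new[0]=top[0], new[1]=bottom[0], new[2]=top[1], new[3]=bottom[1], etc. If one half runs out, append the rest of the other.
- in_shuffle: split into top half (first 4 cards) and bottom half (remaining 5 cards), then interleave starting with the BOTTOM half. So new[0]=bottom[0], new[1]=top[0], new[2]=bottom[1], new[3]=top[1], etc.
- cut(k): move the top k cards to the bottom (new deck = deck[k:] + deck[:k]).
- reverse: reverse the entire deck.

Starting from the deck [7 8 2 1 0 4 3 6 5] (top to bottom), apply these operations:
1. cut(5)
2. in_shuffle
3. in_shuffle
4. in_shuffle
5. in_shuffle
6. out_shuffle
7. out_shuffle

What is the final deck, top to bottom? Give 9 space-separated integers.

Answer: 5 7 8 2 1 0 4 3 6

Derivation:
After op 1 (cut(5)): [4 3 6 5 7 8 2 1 0]
After op 2 (in_shuffle): [7 4 8 3 2 6 1 5 0]
After op 3 (in_shuffle): [2 7 6 4 1 8 5 3 0]
After op 4 (in_shuffle): [1 2 8 7 5 6 3 4 0]
After op 5 (in_shuffle): [5 1 6 2 3 8 4 7 0]
After op 6 (out_shuffle): [5 8 1 4 6 7 2 0 3]
After op 7 (out_shuffle): [5 7 8 2 1 0 4 3 6]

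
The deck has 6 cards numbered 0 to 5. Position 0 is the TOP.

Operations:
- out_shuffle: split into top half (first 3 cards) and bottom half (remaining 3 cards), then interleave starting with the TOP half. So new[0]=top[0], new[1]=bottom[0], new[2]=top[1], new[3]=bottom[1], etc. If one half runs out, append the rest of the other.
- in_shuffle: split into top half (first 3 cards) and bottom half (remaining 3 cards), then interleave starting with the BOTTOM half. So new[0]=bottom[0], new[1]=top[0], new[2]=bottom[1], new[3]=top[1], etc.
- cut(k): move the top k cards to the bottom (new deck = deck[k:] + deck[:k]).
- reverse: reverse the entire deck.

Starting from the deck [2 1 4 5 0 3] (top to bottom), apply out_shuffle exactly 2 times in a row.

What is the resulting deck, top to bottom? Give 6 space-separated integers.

After op 1 (out_shuffle): [2 5 1 0 4 3]
After op 2 (out_shuffle): [2 0 5 4 1 3]

Answer: 2 0 5 4 1 3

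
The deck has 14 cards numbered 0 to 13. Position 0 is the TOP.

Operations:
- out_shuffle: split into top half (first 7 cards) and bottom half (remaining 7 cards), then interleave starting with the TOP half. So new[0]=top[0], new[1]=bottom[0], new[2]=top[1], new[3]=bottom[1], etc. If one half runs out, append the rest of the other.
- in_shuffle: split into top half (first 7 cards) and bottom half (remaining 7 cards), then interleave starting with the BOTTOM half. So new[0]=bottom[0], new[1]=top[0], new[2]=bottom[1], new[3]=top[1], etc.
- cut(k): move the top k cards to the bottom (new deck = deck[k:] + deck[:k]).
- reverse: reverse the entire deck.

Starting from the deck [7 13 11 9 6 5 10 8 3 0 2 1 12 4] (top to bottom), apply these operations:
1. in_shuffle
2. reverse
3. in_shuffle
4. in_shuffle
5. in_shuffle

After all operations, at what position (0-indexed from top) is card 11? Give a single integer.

Answer: 11

Derivation:
After op 1 (in_shuffle): [8 7 3 13 0 11 2 9 1 6 12 5 4 10]
After op 2 (reverse): [10 4 5 12 6 1 9 2 11 0 13 3 7 8]
After op 3 (in_shuffle): [2 10 11 4 0 5 13 12 3 6 7 1 8 9]
After op 4 (in_shuffle): [12 2 3 10 6 11 7 4 1 0 8 5 9 13]
After op 5 (in_shuffle): [4 12 1 2 0 3 8 10 5 6 9 11 13 7]
Card 11 is at position 11.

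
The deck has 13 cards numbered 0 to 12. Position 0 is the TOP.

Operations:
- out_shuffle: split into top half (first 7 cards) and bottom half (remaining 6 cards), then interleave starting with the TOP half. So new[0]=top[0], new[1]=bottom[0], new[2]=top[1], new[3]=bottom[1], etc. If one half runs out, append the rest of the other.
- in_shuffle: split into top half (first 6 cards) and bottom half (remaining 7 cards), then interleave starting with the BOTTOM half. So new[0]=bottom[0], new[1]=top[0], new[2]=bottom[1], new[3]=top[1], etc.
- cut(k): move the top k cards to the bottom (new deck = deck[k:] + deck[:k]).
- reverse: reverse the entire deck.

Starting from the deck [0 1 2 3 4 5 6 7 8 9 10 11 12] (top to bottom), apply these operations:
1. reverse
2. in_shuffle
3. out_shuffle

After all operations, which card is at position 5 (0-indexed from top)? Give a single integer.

After op 1 (reverse): [12 11 10 9 8 7 6 5 4 3 2 1 0]
After op 2 (in_shuffle): [6 12 5 11 4 10 3 9 2 8 1 7 0]
After op 3 (out_shuffle): [6 9 12 2 5 8 11 1 4 7 10 0 3]
Position 5: card 8.

Answer: 8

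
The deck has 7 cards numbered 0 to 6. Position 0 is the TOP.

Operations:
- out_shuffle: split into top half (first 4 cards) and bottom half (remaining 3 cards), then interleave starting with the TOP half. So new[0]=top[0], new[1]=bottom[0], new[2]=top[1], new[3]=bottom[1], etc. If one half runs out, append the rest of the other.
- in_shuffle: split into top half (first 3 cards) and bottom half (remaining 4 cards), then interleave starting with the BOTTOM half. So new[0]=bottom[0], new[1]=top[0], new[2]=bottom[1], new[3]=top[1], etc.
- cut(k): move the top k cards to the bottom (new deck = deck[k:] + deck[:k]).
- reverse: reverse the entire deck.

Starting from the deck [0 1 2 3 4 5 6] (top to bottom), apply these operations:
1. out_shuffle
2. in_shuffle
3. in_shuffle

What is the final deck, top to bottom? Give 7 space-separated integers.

Answer: 4 5 6 0 1 2 3

Derivation:
After op 1 (out_shuffle): [0 4 1 5 2 6 3]
After op 2 (in_shuffle): [5 0 2 4 6 1 3]
After op 3 (in_shuffle): [4 5 6 0 1 2 3]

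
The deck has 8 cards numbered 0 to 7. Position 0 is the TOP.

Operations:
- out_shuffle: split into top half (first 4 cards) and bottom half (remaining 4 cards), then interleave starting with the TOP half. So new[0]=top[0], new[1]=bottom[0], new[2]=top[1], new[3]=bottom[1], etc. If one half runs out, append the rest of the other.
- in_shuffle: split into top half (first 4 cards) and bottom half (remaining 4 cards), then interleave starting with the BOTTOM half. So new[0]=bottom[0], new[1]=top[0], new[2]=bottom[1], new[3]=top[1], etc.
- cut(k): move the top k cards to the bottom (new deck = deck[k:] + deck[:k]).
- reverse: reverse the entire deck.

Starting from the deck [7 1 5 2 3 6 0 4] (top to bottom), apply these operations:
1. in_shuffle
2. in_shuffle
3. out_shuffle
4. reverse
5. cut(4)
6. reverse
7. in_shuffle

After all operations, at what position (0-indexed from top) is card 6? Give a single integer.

After op 1 (in_shuffle): [3 7 6 1 0 5 4 2]
After op 2 (in_shuffle): [0 3 5 7 4 6 2 1]
After op 3 (out_shuffle): [0 4 3 6 5 2 7 1]
After op 4 (reverse): [1 7 2 5 6 3 4 0]
After op 5 (cut(4)): [6 3 4 0 1 7 2 5]
After op 6 (reverse): [5 2 7 1 0 4 3 6]
After op 7 (in_shuffle): [0 5 4 2 3 7 6 1]
Card 6 is at position 6.

Answer: 6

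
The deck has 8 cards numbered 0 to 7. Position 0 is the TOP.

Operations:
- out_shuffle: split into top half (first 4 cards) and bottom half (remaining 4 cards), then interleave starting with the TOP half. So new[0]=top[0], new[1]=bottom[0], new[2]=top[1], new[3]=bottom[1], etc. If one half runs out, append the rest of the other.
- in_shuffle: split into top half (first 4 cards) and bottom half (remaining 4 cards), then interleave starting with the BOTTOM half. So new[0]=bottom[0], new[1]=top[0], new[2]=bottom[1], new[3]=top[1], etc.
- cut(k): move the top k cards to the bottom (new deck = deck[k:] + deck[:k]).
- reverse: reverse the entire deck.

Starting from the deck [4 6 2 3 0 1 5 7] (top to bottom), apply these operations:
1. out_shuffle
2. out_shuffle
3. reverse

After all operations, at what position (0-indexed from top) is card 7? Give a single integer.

After op 1 (out_shuffle): [4 0 6 1 2 5 3 7]
After op 2 (out_shuffle): [4 2 0 5 6 3 1 7]
After op 3 (reverse): [7 1 3 6 5 0 2 4]
Card 7 is at position 0.

Answer: 0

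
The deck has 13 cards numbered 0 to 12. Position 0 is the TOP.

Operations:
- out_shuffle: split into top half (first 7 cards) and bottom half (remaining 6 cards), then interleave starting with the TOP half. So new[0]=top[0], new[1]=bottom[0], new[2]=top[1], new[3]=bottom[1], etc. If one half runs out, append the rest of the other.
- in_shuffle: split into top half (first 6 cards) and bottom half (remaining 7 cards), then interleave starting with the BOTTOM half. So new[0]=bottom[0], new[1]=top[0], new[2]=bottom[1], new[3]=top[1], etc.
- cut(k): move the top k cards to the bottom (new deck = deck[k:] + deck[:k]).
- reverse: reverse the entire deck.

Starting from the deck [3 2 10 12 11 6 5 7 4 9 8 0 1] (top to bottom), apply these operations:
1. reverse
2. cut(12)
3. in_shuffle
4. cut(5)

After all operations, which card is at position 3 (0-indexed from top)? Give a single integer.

Answer: 12

Derivation:
After op 1 (reverse): [1 0 8 9 4 7 5 6 11 12 10 2 3]
After op 2 (cut(12)): [3 1 0 8 9 4 7 5 6 11 12 10 2]
After op 3 (in_shuffle): [7 3 5 1 6 0 11 8 12 9 10 4 2]
After op 4 (cut(5)): [0 11 8 12 9 10 4 2 7 3 5 1 6]
Position 3: card 12.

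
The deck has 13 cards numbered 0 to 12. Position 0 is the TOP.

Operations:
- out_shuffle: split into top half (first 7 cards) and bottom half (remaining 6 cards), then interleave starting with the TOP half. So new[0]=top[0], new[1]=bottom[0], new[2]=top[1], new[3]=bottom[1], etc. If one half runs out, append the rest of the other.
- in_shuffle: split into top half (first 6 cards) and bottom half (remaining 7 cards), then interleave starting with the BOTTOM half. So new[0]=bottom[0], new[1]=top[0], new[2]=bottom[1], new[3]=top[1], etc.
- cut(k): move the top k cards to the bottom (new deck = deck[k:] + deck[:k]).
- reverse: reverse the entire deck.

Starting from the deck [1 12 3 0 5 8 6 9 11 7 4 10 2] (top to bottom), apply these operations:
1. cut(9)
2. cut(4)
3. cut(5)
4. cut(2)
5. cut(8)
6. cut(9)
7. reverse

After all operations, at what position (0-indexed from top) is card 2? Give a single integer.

After op 1 (cut(9)): [7 4 10 2 1 12 3 0 5 8 6 9 11]
After op 2 (cut(4)): [1 12 3 0 5 8 6 9 11 7 4 10 2]
After op 3 (cut(5)): [8 6 9 11 7 4 10 2 1 12 3 0 5]
After op 4 (cut(2)): [9 11 7 4 10 2 1 12 3 0 5 8 6]
After op 5 (cut(8)): [3 0 5 8 6 9 11 7 4 10 2 1 12]
After op 6 (cut(9)): [10 2 1 12 3 0 5 8 6 9 11 7 4]
After op 7 (reverse): [4 7 11 9 6 8 5 0 3 12 1 2 10]
Card 2 is at position 11.

Answer: 11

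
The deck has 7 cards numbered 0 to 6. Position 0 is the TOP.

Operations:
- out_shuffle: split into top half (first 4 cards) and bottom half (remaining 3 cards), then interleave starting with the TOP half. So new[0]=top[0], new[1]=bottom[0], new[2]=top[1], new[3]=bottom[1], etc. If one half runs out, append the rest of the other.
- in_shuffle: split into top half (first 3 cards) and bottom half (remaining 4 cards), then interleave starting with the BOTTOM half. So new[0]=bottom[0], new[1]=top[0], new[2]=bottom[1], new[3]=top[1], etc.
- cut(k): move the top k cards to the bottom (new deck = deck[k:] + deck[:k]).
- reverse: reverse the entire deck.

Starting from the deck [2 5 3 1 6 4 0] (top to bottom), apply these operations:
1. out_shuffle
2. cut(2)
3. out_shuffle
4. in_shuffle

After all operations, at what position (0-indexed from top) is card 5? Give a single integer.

After op 1 (out_shuffle): [2 6 5 4 3 0 1]
After op 2 (cut(2)): [5 4 3 0 1 2 6]
After op 3 (out_shuffle): [5 1 4 2 3 6 0]
After op 4 (in_shuffle): [2 5 3 1 6 4 0]
Card 5 is at position 1.

Answer: 1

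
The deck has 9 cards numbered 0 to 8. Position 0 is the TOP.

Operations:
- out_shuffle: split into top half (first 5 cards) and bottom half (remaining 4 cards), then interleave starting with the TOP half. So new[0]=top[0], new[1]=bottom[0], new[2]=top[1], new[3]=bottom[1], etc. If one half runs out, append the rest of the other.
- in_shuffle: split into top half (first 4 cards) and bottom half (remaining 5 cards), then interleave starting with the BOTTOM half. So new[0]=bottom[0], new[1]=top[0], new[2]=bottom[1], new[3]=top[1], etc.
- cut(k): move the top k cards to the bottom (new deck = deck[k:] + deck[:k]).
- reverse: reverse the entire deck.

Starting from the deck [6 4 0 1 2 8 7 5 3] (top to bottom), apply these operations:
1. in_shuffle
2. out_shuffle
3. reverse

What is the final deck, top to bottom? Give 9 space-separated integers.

After op 1 (in_shuffle): [2 6 8 4 7 0 5 1 3]
After op 2 (out_shuffle): [2 0 6 5 8 1 4 3 7]
After op 3 (reverse): [7 3 4 1 8 5 6 0 2]

Answer: 7 3 4 1 8 5 6 0 2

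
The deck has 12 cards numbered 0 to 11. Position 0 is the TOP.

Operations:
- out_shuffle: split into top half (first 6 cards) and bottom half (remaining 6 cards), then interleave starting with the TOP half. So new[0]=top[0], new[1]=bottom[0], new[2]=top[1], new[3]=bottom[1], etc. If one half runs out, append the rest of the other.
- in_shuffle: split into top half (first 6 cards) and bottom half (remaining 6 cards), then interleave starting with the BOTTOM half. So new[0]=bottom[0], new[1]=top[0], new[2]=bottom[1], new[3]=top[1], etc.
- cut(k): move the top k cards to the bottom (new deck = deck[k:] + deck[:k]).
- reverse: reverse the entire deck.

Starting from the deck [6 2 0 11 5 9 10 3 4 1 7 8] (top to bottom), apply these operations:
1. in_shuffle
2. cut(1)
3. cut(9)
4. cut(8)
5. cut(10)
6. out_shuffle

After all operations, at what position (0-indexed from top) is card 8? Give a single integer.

After op 1 (in_shuffle): [10 6 3 2 4 0 1 11 7 5 8 9]
After op 2 (cut(1)): [6 3 2 4 0 1 11 7 5 8 9 10]
After op 3 (cut(9)): [8 9 10 6 3 2 4 0 1 11 7 5]
After op 4 (cut(8)): [1 11 7 5 8 9 10 6 3 2 4 0]
After op 5 (cut(10)): [4 0 1 11 7 5 8 9 10 6 3 2]
After op 6 (out_shuffle): [4 8 0 9 1 10 11 6 7 3 5 2]
Card 8 is at position 1.

Answer: 1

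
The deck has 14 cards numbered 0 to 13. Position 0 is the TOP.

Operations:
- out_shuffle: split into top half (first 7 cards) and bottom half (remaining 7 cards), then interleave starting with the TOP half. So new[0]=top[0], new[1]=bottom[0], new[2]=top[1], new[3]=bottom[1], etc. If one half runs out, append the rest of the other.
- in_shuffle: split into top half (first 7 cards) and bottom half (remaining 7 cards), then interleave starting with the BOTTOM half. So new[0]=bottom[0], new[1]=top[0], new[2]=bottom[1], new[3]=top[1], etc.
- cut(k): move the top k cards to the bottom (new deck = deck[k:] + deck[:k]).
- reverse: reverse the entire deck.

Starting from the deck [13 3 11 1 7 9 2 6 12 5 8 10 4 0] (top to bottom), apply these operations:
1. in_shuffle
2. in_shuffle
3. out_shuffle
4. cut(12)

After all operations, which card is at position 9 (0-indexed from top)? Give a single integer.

After op 1 (in_shuffle): [6 13 12 3 5 11 8 1 10 7 4 9 0 2]
After op 2 (in_shuffle): [1 6 10 13 7 12 4 3 9 5 0 11 2 8]
After op 3 (out_shuffle): [1 3 6 9 10 5 13 0 7 11 12 2 4 8]
After op 4 (cut(12)): [4 8 1 3 6 9 10 5 13 0 7 11 12 2]
Position 9: card 0.

Answer: 0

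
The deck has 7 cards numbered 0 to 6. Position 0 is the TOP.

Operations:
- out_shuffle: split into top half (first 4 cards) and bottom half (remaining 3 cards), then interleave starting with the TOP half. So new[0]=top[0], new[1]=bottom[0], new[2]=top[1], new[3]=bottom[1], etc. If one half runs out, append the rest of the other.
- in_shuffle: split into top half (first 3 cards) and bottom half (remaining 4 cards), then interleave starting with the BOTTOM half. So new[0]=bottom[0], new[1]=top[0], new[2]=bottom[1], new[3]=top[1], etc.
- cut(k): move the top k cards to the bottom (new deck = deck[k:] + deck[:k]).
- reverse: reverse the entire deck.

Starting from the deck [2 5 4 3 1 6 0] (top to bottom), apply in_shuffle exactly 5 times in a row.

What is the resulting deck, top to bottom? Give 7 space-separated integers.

After op 1 (in_shuffle): [3 2 1 5 6 4 0]
After op 2 (in_shuffle): [5 3 6 2 4 1 0]
After op 3 (in_shuffle): [2 5 4 3 1 6 0]
After op 4 (in_shuffle): [3 2 1 5 6 4 0]
After op 5 (in_shuffle): [5 3 6 2 4 1 0]

Answer: 5 3 6 2 4 1 0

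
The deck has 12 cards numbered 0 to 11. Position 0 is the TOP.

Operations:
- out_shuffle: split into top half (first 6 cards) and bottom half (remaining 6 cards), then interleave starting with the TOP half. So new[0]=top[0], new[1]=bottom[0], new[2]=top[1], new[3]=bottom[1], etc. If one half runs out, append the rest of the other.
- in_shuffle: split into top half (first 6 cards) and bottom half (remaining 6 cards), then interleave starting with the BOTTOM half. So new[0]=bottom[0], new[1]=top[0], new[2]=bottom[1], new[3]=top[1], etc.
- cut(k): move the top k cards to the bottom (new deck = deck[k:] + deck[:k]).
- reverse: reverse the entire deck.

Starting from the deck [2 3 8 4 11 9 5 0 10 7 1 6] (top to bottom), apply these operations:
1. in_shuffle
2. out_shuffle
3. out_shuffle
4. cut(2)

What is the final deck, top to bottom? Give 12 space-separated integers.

Answer: 7 11 2 10 4 6 0 8 1 9 5 3

Derivation:
After op 1 (in_shuffle): [5 2 0 3 10 8 7 4 1 11 6 9]
After op 2 (out_shuffle): [5 7 2 4 0 1 3 11 10 6 8 9]
After op 3 (out_shuffle): [5 3 7 11 2 10 4 6 0 8 1 9]
After op 4 (cut(2)): [7 11 2 10 4 6 0 8 1 9 5 3]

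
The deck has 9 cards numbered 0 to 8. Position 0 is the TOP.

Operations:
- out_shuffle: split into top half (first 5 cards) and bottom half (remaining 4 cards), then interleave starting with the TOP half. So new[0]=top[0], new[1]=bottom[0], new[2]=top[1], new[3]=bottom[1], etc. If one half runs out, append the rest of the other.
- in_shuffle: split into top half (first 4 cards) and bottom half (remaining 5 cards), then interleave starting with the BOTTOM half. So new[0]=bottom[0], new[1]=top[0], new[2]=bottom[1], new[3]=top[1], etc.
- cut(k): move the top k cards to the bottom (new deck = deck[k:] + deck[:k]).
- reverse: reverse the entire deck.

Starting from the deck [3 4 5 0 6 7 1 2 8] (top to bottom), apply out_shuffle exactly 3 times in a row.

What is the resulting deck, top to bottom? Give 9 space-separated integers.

Answer: 3 8 2 1 7 6 0 5 4

Derivation:
After op 1 (out_shuffle): [3 7 4 1 5 2 0 8 6]
After op 2 (out_shuffle): [3 2 7 0 4 8 1 6 5]
After op 3 (out_shuffle): [3 8 2 1 7 6 0 5 4]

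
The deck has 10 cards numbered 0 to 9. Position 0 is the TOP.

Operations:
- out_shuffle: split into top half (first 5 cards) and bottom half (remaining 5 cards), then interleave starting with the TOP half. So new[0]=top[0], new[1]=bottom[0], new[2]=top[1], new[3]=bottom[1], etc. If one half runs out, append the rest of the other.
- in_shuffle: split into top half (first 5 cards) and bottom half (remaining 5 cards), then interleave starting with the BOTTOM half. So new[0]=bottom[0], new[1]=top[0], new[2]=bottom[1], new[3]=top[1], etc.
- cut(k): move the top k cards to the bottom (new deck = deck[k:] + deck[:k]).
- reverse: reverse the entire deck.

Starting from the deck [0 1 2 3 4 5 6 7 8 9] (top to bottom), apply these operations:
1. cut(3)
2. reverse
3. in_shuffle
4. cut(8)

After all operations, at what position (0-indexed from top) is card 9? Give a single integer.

Answer: 9

Derivation:
After op 1 (cut(3)): [3 4 5 6 7 8 9 0 1 2]
After op 2 (reverse): [2 1 0 9 8 7 6 5 4 3]
After op 3 (in_shuffle): [7 2 6 1 5 0 4 9 3 8]
After op 4 (cut(8)): [3 8 7 2 6 1 5 0 4 9]
Card 9 is at position 9.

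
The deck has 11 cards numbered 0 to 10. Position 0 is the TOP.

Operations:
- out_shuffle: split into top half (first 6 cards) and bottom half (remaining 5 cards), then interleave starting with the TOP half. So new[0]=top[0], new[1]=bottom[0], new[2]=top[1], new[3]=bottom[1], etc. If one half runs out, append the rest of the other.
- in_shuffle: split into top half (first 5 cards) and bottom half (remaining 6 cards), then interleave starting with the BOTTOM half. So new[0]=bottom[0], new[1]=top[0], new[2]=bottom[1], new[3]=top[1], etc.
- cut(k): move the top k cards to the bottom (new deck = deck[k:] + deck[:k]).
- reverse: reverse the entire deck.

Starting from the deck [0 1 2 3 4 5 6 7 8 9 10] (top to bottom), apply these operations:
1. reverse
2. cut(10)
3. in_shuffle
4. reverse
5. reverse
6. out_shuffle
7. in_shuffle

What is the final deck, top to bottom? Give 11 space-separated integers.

Answer: 2 6 10 3 7 0 4 8 1 5 9

Derivation:
After op 1 (reverse): [10 9 8 7 6 5 4 3 2 1 0]
After op 2 (cut(10)): [0 10 9 8 7 6 5 4 3 2 1]
After op 3 (in_shuffle): [6 0 5 10 4 9 3 8 2 7 1]
After op 4 (reverse): [1 7 2 8 3 9 4 10 5 0 6]
After op 5 (reverse): [6 0 5 10 4 9 3 8 2 7 1]
After op 6 (out_shuffle): [6 3 0 8 5 2 10 7 4 1 9]
After op 7 (in_shuffle): [2 6 10 3 7 0 4 8 1 5 9]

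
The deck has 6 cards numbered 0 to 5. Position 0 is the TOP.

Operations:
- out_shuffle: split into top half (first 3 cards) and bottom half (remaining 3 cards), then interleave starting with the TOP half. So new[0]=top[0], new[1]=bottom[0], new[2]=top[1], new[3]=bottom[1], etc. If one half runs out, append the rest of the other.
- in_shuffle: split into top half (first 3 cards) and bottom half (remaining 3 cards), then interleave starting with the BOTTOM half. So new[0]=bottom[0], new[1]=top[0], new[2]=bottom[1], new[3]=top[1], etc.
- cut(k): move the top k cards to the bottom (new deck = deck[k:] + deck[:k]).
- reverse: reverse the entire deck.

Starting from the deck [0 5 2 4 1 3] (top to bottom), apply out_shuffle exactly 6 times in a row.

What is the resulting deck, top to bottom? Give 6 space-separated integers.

After op 1 (out_shuffle): [0 4 5 1 2 3]
After op 2 (out_shuffle): [0 1 4 2 5 3]
After op 3 (out_shuffle): [0 2 1 5 4 3]
After op 4 (out_shuffle): [0 5 2 4 1 3]
After op 5 (out_shuffle): [0 4 5 1 2 3]
After op 6 (out_shuffle): [0 1 4 2 5 3]

Answer: 0 1 4 2 5 3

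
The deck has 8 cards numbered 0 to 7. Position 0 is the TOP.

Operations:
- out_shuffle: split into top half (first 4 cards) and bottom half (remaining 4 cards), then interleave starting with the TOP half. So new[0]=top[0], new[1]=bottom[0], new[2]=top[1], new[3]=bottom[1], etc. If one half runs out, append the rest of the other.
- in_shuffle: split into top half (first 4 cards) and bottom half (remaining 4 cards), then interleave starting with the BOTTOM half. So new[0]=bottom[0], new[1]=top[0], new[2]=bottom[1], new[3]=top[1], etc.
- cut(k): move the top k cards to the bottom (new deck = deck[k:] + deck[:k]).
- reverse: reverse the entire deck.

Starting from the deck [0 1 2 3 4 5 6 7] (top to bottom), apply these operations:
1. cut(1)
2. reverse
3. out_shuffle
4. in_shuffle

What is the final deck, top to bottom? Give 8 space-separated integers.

Answer: 6 0 2 4 5 7 1 3

Derivation:
After op 1 (cut(1)): [1 2 3 4 5 6 7 0]
After op 2 (reverse): [0 7 6 5 4 3 2 1]
After op 3 (out_shuffle): [0 4 7 3 6 2 5 1]
After op 4 (in_shuffle): [6 0 2 4 5 7 1 3]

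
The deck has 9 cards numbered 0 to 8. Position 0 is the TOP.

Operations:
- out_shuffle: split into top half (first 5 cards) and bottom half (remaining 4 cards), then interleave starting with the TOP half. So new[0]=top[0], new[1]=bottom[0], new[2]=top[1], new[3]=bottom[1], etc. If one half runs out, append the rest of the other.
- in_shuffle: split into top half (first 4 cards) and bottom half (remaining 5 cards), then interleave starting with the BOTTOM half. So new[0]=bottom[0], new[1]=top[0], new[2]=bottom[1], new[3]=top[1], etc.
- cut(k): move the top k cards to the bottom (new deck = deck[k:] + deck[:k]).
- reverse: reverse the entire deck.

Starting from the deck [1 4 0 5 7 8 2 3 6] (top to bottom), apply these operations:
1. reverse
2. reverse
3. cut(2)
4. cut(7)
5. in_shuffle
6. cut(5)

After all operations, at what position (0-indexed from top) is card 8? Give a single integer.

After op 1 (reverse): [6 3 2 8 7 5 0 4 1]
After op 2 (reverse): [1 4 0 5 7 8 2 3 6]
After op 3 (cut(2)): [0 5 7 8 2 3 6 1 4]
After op 4 (cut(7)): [1 4 0 5 7 8 2 3 6]
After op 5 (in_shuffle): [7 1 8 4 2 0 3 5 6]
After op 6 (cut(5)): [0 3 5 6 7 1 8 4 2]
Card 8 is at position 6.

Answer: 6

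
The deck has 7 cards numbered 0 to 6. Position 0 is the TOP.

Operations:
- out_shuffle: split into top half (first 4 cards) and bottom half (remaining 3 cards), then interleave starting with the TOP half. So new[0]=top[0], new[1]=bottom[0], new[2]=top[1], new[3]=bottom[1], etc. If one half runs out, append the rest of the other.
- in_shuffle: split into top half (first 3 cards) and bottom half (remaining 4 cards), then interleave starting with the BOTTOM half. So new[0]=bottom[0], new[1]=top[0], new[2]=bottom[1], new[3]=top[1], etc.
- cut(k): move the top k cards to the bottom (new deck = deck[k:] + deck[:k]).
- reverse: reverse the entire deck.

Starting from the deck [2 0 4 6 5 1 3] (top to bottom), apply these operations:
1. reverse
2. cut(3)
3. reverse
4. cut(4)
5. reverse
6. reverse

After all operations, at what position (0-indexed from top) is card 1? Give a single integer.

Answer: 4

Derivation:
After op 1 (reverse): [3 1 5 6 4 0 2]
After op 2 (cut(3)): [6 4 0 2 3 1 5]
After op 3 (reverse): [5 1 3 2 0 4 6]
After op 4 (cut(4)): [0 4 6 5 1 3 2]
After op 5 (reverse): [2 3 1 5 6 4 0]
After op 6 (reverse): [0 4 6 5 1 3 2]
Card 1 is at position 4.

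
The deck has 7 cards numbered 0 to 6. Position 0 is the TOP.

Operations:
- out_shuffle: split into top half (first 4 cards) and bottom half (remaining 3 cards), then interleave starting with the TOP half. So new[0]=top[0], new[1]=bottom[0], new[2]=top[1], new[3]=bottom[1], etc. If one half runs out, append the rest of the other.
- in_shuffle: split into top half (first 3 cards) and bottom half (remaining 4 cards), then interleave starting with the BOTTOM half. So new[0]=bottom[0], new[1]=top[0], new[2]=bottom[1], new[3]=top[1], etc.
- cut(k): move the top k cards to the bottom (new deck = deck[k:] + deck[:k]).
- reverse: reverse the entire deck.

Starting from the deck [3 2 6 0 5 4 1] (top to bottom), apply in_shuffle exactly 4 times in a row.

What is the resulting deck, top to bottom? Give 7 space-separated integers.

After op 1 (in_shuffle): [0 3 5 2 4 6 1]
After op 2 (in_shuffle): [2 0 4 3 6 5 1]
After op 3 (in_shuffle): [3 2 6 0 5 4 1]
After op 4 (in_shuffle): [0 3 5 2 4 6 1]

Answer: 0 3 5 2 4 6 1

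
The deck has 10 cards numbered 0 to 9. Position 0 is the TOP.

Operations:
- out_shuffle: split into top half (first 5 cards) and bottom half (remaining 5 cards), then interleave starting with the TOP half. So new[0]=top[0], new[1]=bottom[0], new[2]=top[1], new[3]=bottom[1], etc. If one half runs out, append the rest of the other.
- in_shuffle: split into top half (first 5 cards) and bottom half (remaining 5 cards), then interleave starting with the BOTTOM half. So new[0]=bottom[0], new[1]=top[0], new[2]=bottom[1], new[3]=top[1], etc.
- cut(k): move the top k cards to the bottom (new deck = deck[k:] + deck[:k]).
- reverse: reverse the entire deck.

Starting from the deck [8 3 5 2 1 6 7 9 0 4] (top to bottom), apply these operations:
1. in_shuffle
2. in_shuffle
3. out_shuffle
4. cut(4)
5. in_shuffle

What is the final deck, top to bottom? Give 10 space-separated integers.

After op 1 (in_shuffle): [6 8 7 3 9 5 0 2 4 1]
After op 2 (in_shuffle): [5 6 0 8 2 7 4 3 1 9]
After op 3 (out_shuffle): [5 7 6 4 0 3 8 1 2 9]
After op 4 (cut(4)): [0 3 8 1 2 9 5 7 6 4]
After op 5 (in_shuffle): [9 0 5 3 7 8 6 1 4 2]

Answer: 9 0 5 3 7 8 6 1 4 2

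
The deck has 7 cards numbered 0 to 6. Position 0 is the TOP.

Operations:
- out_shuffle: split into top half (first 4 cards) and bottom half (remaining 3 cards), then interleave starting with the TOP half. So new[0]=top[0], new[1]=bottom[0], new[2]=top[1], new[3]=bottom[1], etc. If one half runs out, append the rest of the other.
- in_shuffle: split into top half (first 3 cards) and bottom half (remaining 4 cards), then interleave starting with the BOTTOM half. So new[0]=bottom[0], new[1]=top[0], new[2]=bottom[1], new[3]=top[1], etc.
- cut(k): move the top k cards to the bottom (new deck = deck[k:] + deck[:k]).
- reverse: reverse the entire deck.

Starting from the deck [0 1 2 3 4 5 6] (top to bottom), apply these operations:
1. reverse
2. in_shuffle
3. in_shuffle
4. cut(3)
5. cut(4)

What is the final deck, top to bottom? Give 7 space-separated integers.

After op 1 (reverse): [6 5 4 3 2 1 0]
After op 2 (in_shuffle): [3 6 2 5 1 4 0]
After op 3 (in_shuffle): [5 3 1 6 4 2 0]
After op 4 (cut(3)): [6 4 2 0 5 3 1]
After op 5 (cut(4)): [5 3 1 6 4 2 0]

Answer: 5 3 1 6 4 2 0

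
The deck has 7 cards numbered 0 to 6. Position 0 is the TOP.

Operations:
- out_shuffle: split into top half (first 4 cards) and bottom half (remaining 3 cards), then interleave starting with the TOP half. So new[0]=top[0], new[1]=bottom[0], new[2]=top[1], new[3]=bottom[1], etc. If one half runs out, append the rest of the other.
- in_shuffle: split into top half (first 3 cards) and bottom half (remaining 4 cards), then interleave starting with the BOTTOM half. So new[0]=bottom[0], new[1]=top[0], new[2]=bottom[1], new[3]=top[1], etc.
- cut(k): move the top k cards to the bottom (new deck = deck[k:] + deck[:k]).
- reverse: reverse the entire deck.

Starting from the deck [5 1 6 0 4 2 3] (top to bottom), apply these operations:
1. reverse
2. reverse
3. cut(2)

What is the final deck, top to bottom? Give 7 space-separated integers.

After op 1 (reverse): [3 2 4 0 6 1 5]
After op 2 (reverse): [5 1 6 0 4 2 3]
After op 3 (cut(2)): [6 0 4 2 3 5 1]

Answer: 6 0 4 2 3 5 1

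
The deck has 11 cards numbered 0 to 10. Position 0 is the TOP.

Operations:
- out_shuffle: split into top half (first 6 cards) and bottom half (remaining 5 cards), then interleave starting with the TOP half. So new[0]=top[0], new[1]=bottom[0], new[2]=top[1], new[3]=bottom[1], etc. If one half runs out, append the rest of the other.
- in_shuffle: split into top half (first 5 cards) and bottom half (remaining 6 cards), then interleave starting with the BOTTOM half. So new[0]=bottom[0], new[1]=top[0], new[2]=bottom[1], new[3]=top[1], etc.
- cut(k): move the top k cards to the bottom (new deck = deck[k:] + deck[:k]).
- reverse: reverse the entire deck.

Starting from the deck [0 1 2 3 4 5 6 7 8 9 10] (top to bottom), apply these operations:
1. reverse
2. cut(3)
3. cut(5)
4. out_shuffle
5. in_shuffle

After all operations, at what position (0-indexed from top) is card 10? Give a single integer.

Answer: 2

Derivation:
After op 1 (reverse): [10 9 8 7 6 5 4 3 2 1 0]
After op 2 (cut(3)): [7 6 5 4 3 2 1 0 10 9 8]
After op 3 (cut(5)): [2 1 0 10 9 8 7 6 5 4 3]
After op 4 (out_shuffle): [2 7 1 6 0 5 10 4 9 3 8]
After op 5 (in_shuffle): [5 2 10 7 4 1 9 6 3 0 8]
Card 10 is at position 2.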